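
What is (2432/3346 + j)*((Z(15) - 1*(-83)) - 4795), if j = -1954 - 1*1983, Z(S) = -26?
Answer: 31201554130/1673 ≈ 1.8650e+7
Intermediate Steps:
j = -3937 (j = -1954 - 1983 = -3937)
(2432/3346 + j)*((Z(15) - 1*(-83)) - 4795) = (2432/3346 - 3937)*((-26 - 1*(-83)) - 4795) = (2432*(1/3346) - 3937)*((-26 + 83) - 4795) = (1216/1673 - 3937)*(57 - 4795) = -6585385/1673*(-4738) = 31201554130/1673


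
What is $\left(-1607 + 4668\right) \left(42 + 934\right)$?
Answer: $2987536$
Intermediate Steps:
$\left(-1607 + 4668\right) \left(42 + 934\right) = 3061 \cdot 976 = 2987536$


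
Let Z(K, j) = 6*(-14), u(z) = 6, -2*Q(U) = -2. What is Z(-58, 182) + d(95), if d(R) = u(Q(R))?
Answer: -78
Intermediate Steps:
Q(U) = 1 (Q(U) = -½*(-2) = 1)
Z(K, j) = -84
d(R) = 6
Z(-58, 182) + d(95) = -84 + 6 = -78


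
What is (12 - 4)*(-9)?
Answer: -72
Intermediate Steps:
(12 - 4)*(-9) = 8*(-9) = -72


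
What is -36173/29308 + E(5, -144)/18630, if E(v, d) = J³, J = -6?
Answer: -12596917/10111260 ≈ -1.2458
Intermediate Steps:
E(v, d) = -216 (E(v, d) = (-6)³ = -216)
-36173/29308 + E(5, -144)/18630 = -36173/29308 - 216/18630 = -36173*1/29308 - 216*1/18630 = -36173/29308 - 4/345 = -12596917/10111260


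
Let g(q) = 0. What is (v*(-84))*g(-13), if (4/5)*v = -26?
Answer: 0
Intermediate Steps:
v = -65/2 (v = (5/4)*(-26) = -65/2 ≈ -32.500)
(v*(-84))*g(-13) = -65/2*(-84)*0 = 2730*0 = 0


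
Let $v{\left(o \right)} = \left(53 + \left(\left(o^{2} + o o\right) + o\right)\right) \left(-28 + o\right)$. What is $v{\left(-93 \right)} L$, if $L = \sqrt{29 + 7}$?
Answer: $-12529308$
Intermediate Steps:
$L = 6$ ($L = \sqrt{36} = 6$)
$v{\left(o \right)} = \left(-28 + o\right) \left(53 + o + 2 o^{2}\right)$ ($v{\left(o \right)} = \left(53 + \left(\left(o^{2} + o^{2}\right) + o\right)\right) \left(-28 + o\right) = \left(53 + \left(2 o^{2} + o\right)\right) \left(-28 + o\right) = \left(53 + \left(o + 2 o^{2}\right)\right) \left(-28 + o\right) = \left(53 + o + 2 o^{2}\right) \left(-28 + o\right) = \left(-28 + o\right) \left(53 + o + 2 o^{2}\right)$)
$v{\left(-93 \right)} L = \left(-1484 - 55 \left(-93\right)^{2} + 2 \left(-93\right)^{3} + 25 \left(-93\right)\right) 6 = \left(-1484 - 475695 + 2 \left(-804357\right) - 2325\right) 6 = \left(-1484 - 475695 - 1608714 - 2325\right) 6 = \left(-2088218\right) 6 = -12529308$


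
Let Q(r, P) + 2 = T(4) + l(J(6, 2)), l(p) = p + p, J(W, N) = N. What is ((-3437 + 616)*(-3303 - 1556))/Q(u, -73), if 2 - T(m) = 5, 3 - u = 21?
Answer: -13707239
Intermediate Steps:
u = -18 (u = 3 - 1*21 = 3 - 21 = -18)
T(m) = -3 (T(m) = 2 - 1*5 = 2 - 5 = -3)
l(p) = 2*p
Q(r, P) = -1 (Q(r, P) = -2 + (-3 + 2*2) = -2 + (-3 + 4) = -2 + 1 = -1)
((-3437 + 616)*(-3303 - 1556))/Q(u, -73) = ((-3437 + 616)*(-3303 - 1556))/(-1) = -2821*(-4859)*(-1) = 13707239*(-1) = -13707239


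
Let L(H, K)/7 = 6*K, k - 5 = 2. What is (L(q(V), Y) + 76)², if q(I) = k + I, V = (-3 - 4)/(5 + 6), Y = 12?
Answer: 336400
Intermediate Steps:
k = 7 (k = 5 + 2 = 7)
V = -7/11 ≈ -0.63636
q(I) = 7 + I
L(H, K) = 42*K (L(H, K) = 7*(6*K) = 42*K)
(L(q(V), Y) + 76)² = (42*12 + 76)² = (504 + 76)² = 580² = 336400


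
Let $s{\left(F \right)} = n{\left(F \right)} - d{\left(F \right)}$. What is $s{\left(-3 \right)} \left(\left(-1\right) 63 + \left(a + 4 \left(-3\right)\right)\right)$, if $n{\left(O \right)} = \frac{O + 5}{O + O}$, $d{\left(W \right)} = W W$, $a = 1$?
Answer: $\frac{2072}{3} \approx 690.67$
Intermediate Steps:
$d{\left(W \right)} = W^{2}$
$n{\left(O \right)} = \frac{5 + O}{2 O}$
$s{\left(F \right)} = - F^{2} + \frac{5 + F}{2 F}$ ($s{\left(F \right)} = \frac{5 + F}{2 F} - F^{2} = - F^{2} + \frac{5 + F}{2 F}$)
$s{\left(-3 \right)} \left(\left(-1\right) 63 + \left(a + 4 \left(-3\right)\right)\right) = \frac{5 - 3 - 2 \left(-3\right)^{3}}{2 \left(-3\right)} \left(\left(-1\right) 63 + \left(1 + 4 \left(-3\right)\right)\right) = \frac{1}{2} \left(- \frac{1}{3}\right) \left(5 - 3 - -54\right) \left(-63 + \left(1 - 12\right)\right) = \frac{1}{2} \left(- \frac{1}{3}\right) \left(5 - 3 + 54\right) \left(-63 - 11\right) = \frac{1}{2} \left(- \frac{1}{3}\right) 56 \left(-74\right) = \left(- \frac{28}{3}\right) \left(-74\right) = \frac{2072}{3}$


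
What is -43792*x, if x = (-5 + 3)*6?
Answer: 525504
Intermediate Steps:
x = -12 (x = -2*6 = -12)
-43792*x = -43792*(-12) = 525504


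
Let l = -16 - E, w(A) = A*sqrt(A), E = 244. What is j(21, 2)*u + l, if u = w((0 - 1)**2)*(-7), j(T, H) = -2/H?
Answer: -253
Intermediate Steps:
w(A) = A**(3/2)
u = -7 (u = ((0 - 1)**2)**(3/2)*(-7) = ((-1)**2)**(3/2)*(-7) = 1**(3/2)*(-7) = 1*(-7) = -7)
l = -260 (l = -16 - 1*244 = -16 - 244 = -260)
j(21, 2)*u + l = -2/2*(-7) - 260 = -2*1/2*(-7) - 260 = -1*(-7) - 260 = 7 - 260 = -253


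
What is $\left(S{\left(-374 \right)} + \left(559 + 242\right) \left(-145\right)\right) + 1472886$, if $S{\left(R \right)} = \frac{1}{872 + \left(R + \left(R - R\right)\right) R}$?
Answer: $\frac{190958582269}{140748} \approx 1.3567 \cdot 10^{6}$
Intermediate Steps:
$S{\left(R \right)} = \frac{1}{872 + R^{2}}$ ($S{\left(R \right)} = \frac{1}{872 + \left(R + 0\right) R} = \frac{1}{872 + R R} = \frac{1}{872 + R^{2}}$)
$\left(S{\left(-374 \right)} + \left(559 + 242\right) \left(-145\right)\right) + 1472886 = \left(\frac{1}{872 + \left(-374\right)^{2}} + \left(559 + 242\right) \left(-145\right)\right) + 1472886 = \left(\frac{1}{872 + 139876} + 801 \left(-145\right)\right) + 1472886 = \left(\frac{1}{140748} - 116145\right) + 1472886 = - \frac{16347176459}{140748} + 1472886 = \frac{190958582269}{140748}$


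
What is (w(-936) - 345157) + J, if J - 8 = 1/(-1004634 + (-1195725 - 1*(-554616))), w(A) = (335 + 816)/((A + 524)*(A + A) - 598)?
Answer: -437758747833681335/1268318174838 ≈ -3.4515e+5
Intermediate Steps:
w(A) = 1151/(-598 + 2*A*(524 + A)) (w(A) = 1151/((524 + A)*(2*A) - 598) = 1151/(2*A*(524 + A) - 598) = 1151/(-598 + 2*A*(524 + A)))
J = 13165943/1645743 (J = 8 + 1/(-1004634 + (-1195725 - 1*(-554616))) = 8 + 1/(-1004634 + (-1195725 + 554616)) = 8 + 1/(-1004634 - 641109) = 8 + 1/(-1645743) = 8 - 1/1645743 = 13165943/1645743 ≈ 8.0000)
(w(-936) - 345157) + J = (1151/(2*(-299 + (-936)**2 + 524*(-936))) - 345157) + 13165943/1645743 = (1151/(2*(-299 + 876096 - 490464)) - 345157) + 13165943/1645743 = ((1151/2)/385333 - 345157) + 13165943/1645743 = ((1151/2)*(1/385333) - 345157) + 13165943/1645743 = (1151/770666 - 345157) + 13165943/1645743 = -266000763411/770666 + 13165943/1645743 = -437758747833681335/1268318174838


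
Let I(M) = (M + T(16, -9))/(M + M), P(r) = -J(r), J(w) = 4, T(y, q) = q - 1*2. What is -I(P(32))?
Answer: -15/8 ≈ -1.8750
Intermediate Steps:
T(y, q) = -2 + q (T(y, q) = q - 2 = -2 + q)
P(r) = -4 (P(r) = -1*4 = -4)
I(M) = (-11 + M)/(2*M) (I(M) = (M + (-2 - 9))/(M + M) = (M - 11)/((2*M)) = (-11 + M)*(1/(2*M)) = (-11 + M)/(2*M))
-I(P(32)) = -(-11 - 4)/(2*(-4)) = -(-1)*(-15)/(2*4) = -1*15/8 = -15/8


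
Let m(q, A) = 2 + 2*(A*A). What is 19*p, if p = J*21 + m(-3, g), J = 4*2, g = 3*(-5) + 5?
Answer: 7030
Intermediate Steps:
g = -10 (g = -15 + 5 = -10)
m(q, A) = 2 + 2*A²
J = 8
p = 370 (p = 8*21 + (2 + 2*(-10)²) = 168 + (2 + 2*100) = 168 + (2 + 200) = 168 + 202 = 370)
19*p = 19*370 = 7030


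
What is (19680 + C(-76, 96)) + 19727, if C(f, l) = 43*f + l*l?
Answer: 45355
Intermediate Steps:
C(f, l) = l² + 43*f (C(f, l) = 43*f + l² = l² + 43*f)
(19680 + C(-76, 96)) + 19727 = (19680 + (96² + 43*(-76))) + 19727 = (19680 + (9216 - 3268)) + 19727 = (19680 + 5948) + 19727 = 25628 + 19727 = 45355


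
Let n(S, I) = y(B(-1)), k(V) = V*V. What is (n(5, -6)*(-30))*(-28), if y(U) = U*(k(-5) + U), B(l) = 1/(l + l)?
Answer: -10290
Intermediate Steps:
k(V) = V²
B(l) = 1/(2*l)
y(U) = U*(25 + U) (y(U) = U*((-5)² + U) = U*(25 + U))
n(S, I) = -49/4 (n(S, I) = ((½)/(-1))*(25 + (½)/(-1)) = ((½)*(-1))*(25 + (½)*(-1)) = -(25 - ½)/2 = -½*49/2 = -49/4)
(n(5, -6)*(-30))*(-28) = -49/4*(-30)*(-28) = (735/2)*(-28) = -10290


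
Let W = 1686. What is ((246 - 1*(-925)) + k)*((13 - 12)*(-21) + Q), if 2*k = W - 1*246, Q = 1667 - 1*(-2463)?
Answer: 7770119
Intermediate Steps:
Q = 4130 (Q = 1667 + 2463 = 4130)
k = 720 (k = (1686 - 1*246)/2 = (1686 - 246)/2 = (½)*1440 = 720)
((246 - 1*(-925)) + k)*((13 - 12)*(-21) + Q) = ((246 - 1*(-925)) + 720)*((13 - 12)*(-21) + 4130) = ((246 + 925) + 720)*(1*(-21) + 4130) = (1171 + 720)*(-21 + 4130) = 1891*4109 = 7770119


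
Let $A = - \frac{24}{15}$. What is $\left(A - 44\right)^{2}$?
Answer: $\frac{51984}{25} \approx 2079.4$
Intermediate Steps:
$A = - \frac{8}{5}$ ($A = \left(-24\right) \frac{1}{15} = - \frac{8}{5} \approx -1.6$)
$\left(A - 44\right)^{2} = \left(- \frac{8}{5} - 44\right)^{2} = \left(- \frac{228}{5}\right)^{2} = \frac{51984}{25}$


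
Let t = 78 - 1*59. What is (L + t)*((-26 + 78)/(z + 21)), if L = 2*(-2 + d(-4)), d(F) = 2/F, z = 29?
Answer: 364/25 ≈ 14.560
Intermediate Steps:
t = 19 (t = 78 - 59 = 19)
L = -5 (L = 2*(-2 + 2/(-4)) = 2*(-2 + 2*(-1/4)) = 2*(-2 - 1/2) = 2*(-5/2) = -5)
(L + t)*((-26 + 78)/(z + 21)) = (-5 + 19)*((-26 + 78)/(29 + 21)) = 14*(52/50) = 14*(52*(1/50)) = 14*(26/25) = 364/25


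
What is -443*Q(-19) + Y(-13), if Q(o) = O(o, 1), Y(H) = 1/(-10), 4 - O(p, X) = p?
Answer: -101891/10 ≈ -10189.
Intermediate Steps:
O(p, X) = 4 - p
Y(H) = -⅒
Q(o) = 4 - o
-443*Q(-19) + Y(-13) = -443*(4 - 1*(-19)) - ⅒ = -443*(4 + 19) - ⅒ = -443*23 - ⅒ = -10189 - ⅒ = -101891/10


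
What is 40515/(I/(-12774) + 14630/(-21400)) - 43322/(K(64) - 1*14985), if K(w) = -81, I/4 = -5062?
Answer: 4171788522627419/92815441407 ≈ 44947.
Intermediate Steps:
I = -20248 (I = 4*(-5062) = -20248)
40515/(I/(-12774) + 14630/(-21400)) - 43322/(K(64) - 1*14985) = 40515/(-20248/(-12774) + 14630/(-21400)) - 43322/(-81 - 1*14985) = 40515/(-20248*(-1/12774) + 14630*(-1/21400)) - 43322/(-81 - 14985) = 40515/(10124/6387 - 1463/2140) - 43322/(-15066) = 40515/(12321179/13668180) - 43322*(-1/15066) = 40515*(13668180/12321179) + 21661/7533 = 553766312700/12321179 + 21661/7533 = 4171788522627419/92815441407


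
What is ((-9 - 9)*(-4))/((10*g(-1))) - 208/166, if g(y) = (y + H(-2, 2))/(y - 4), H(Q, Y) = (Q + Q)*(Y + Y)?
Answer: 1220/1411 ≈ 0.86464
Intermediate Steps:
H(Q, Y) = 4*Q*Y (H(Q, Y) = (2*Q)*(2*Y) = 4*Q*Y)
g(y) = (-16 + y)/(-4 + y) (g(y) = (y + 4*(-2)*2)/(y - 4) = (y - 16)/(-4 + y) = (-16 + y)/(-4 + y))
((-9 - 9)*(-4))/((10*g(-1))) - 208/166 = ((-9 - 9)*(-4))/((10*((-16 - 1)/(-4 - 1)))) - 208/166 = (-18*(-4))/((10*(-17/(-5)))) - 208*1/166 = 72/((10*(-1/5*(-17)))) - 104/83 = 72/((10*(17/5))) - 104/83 = 72/34 - 104/83 = 72*(1/34) - 104/83 = 36/17 - 104/83 = 1220/1411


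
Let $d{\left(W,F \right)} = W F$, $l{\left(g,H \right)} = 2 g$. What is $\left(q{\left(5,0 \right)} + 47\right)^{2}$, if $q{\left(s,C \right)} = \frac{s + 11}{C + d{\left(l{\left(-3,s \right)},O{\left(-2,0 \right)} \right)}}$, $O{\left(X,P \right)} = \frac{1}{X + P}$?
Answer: $\frac{24649}{9} \approx 2738.8$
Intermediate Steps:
$O{\left(X,P \right)} = \frac{1}{P + X}$
$d{\left(W,F \right)} = F W$
$q{\left(s,C \right)} = \frac{11 + s}{3 + C}$ ($q{\left(s,C \right)} = \frac{s + 11}{C + \frac{2 \left(-3\right)}{0 - 2}} = \frac{11 + s}{C + \frac{1}{-2} \left(-6\right)} = \frac{11 + s}{C - -3} = \frac{11 + s}{C + 3} = \frac{11 + s}{3 + C}$)
$\left(q{\left(5,0 \right)} + 47\right)^{2} = \left(\frac{11 + 5}{3 + 0} + 47\right)^{2} = \left(\frac{1}{3} \cdot 16 + 47\right)^{2} = \left(\frac{16}{3} + 47\right)^{2} = \left(\frac{157}{3}\right)^{2} = \frac{24649}{9}$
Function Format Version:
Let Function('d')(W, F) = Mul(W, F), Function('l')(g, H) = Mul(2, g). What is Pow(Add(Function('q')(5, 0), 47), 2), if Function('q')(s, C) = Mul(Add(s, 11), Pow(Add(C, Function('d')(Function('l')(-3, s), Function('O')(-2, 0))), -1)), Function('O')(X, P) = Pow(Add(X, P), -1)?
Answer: Rational(24649, 9) ≈ 2738.8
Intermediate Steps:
Function('O')(X, P) = Pow(Add(P, X), -1)
Function('d')(W, F) = Mul(F, W)
Function('q')(s, C) = Mul(Pow(Add(3, C), -1), Add(11, s)) (Function('q')(s, C) = Mul(Add(s, 11), Pow(Add(C, Mul(Pow(Add(0, -2), -1), Mul(2, -3))), -1)) = Mul(Add(11, s), Pow(Add(C, Mul(Pow(-2, -1), -6)), -1)) = Mul(Add(11, s), Pow(Add(C, Mul(Rational(-1, 2), -6)), -1)) = Mul(Add(11, s), Pow(Add(C, 3), -1)) = Mul(Add(11, s), Pow(Add(3, C), -1)) = Mul(Pow(Add(3, C), -1), Add(11, s)))
Pow(Add(Function('q')(5, 0), 47), 2) = Pow(Add(Mul(Pow(Add(3, 0), -1), Add(11, 5)), 47), 2) = Pow(Add(Mul(Pow(3, -1), 16), 47), 2) = Pow(Add(Mul(Rational(1, 3), 16), 47), 2) = Pow(Add(Rational(16, 3), 47), 2) = Pow(Rational(157, 3), 2) = Rational(24649, 9)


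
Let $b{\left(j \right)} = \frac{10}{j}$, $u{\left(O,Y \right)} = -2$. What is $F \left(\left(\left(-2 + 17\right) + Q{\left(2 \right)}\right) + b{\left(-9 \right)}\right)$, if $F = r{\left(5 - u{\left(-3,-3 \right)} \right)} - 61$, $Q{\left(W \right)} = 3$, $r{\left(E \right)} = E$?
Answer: $-912$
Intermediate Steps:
$F = -54$ ($F = \left(5 - -2\right) - 61 = \left(5 + 2\right) - 61 = 7 - 61 = -54$)
$F \left(\left(\left(-2 + 17\right) + Q{\left(2 \right)}\right) + b{\left(-9 \right)}\right) = - 54 \left(\left(\left(-2 + 17\right) + 3\right) + \frac{10}{-9}\right) = - 54 \left(\left(15 + 3\right) + 10 \left(- \frac{1}{9}\right)\right) = - 54 \left(18 - \frac{10}{9}\right) = \left(-54\right) \frac{152}{9} = -912$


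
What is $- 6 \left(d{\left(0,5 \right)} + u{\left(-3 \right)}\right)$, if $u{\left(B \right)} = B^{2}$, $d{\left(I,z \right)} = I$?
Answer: $-54$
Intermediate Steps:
$- 6 \left(d{\left(0,5 \right)} + u{\left(-3 \right)}\right) = - 6 \left(0 + \left(-3\right)^{2}\right) = - 6 \left(0 + 9\right) = \left(-6\right) 9 = -54$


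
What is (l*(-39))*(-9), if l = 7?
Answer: 2457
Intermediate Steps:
(l*(-39))*(-9) = (7*(-39))*(-9) = -273*(-9) = 2457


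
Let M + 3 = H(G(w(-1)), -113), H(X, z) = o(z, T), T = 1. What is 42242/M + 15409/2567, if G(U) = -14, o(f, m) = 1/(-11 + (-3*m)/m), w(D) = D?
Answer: -1517430409/110381 ≈ -13747.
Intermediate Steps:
o(f, m) = -1/14 (o(f, m) = 1/(-11 - 3) = 1/(-14) = -1/14)
H(X, z) = -1/14
M = -43/14 (M = -3 - 1/14 = -43/14 ≈ -3.0714)
42242/M + 15409/2567 = 42242/(-43/14) + 15409/2567 = 42242*(-14/43) + 15409*(1/2567) = -591388/43 + 15409/2567 = -1517430409/110381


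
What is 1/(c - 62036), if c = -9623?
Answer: -1/71659 ≈ -1.3955e-5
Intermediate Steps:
1/(c - 62036) = 1/(-9623 - 62036) = 1/(-71659) = -1/71659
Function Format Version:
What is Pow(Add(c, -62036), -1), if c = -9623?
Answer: Rational(-1, 71659) ≈ -1.3955e-5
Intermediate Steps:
Pow(Add(c, -62036), -1) = Pow(Add(-9623, -62036), -1) = Pow(-71659, -1) = Rational(-1, 71659)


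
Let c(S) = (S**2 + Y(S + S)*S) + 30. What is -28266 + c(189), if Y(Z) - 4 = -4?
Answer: 7485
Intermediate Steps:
Y(Z) = 0 (Y(Z) = 4 - 4 = 0)
c(S) = 30 + S**2 (c(S) = (S**2 + 0*S) + 30 = (S**2 + 0) + 30 = S**2 + 30 = 30 + S**2)
-28266 + c(189) = -28266 + (30 + 189**2) = -28266 + (30 + 35721) = -28266 + 35751 = 7485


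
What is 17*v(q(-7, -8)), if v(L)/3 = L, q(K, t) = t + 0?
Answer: -408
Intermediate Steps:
q(K, t) = t
v(L) = 3*L
17*v(q(-7, -8)) = 17*(3*(-8)) = 17*(-24) = -408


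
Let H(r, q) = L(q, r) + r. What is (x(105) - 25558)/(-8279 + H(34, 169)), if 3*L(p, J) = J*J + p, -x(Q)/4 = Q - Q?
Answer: 38337/11705 ≈ 3.2753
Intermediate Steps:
x(Q) = 0 (x(Q) = -4*(Q - Q) = -4*0 = 0)
L(p, J) = p/3 + J²/3 (L(p, J) = (J*J + p)/3 = (J² + p)/3 = (p + J²)/3 = p/3 + J²/3)
H(r, q) = r + q/3 + r²/3 (H(r, q) = (q/3 + r²/3) + r = r + q/3 + r²/3)
(x(105) - 25558)/(-8279 + H(34, 169)) = (0 - 25558)/(-8279 + (34 + (⅓)*169 + (⅓)*34²)) = -25558/(-8279 + (34 + 169/3 + (⅓)*1156)) = -25558/(-8279 + (34 + 169/3 + 1156/3)) = -25558/(-8279 + 1427/3) = -25558/(-23410/3) = -25558*(-3/23410) = 38337/11705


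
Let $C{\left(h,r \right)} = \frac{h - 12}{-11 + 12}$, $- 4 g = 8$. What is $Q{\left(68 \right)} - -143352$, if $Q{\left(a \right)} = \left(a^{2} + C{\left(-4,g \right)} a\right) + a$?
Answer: $146956$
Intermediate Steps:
$g = -2$ ($g = \left(- \frac{1}{4}\right) 8 = -2$)
$C{\left(h,r \right)} = -12 + h$ ($C{\left(h,r \right)} = \frac{-12 + h}{1} = \left(-12 + h\right) 1 = -12 + h$)
$Q{\left(a \right)} = a^{2} - 15 a$ ($Q{\left(a \right)} = \left(a^{2} + \left(-12 - 4\right) a\right) + a = \left(a^{2} - 16 a\right) + a = a^{2} - 15 a$)
$Q{\left(68 \right)} - -143352 = 68 \left(-15 + 68\right) - -143352 = 68 \cdot 53 + 143352 = 3604 + 143352 = 146956$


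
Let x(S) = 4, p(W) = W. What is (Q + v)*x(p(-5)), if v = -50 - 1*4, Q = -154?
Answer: -832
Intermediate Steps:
v = -54 (v = -50 - 4 = -54)
(Q + v)*x(p(-5)) = (-154 - 54)*4 = -208*4 = -832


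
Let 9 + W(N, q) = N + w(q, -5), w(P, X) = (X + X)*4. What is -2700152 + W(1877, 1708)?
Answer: -2698324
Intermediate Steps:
w(P, X) = 8*X (w(P, X) = (2*X)*4 = 8*X)
W(N, q) = -49 + N (W(N, q) = -9 + (N + 8*(-5)) = -9 + (N - 40) = -9 + (-40 + N) = -49 + N)
-2700152 + W(1877, 1708) = -2700152 + (-49 + 1877) = -2700152 + 1828 = -2698324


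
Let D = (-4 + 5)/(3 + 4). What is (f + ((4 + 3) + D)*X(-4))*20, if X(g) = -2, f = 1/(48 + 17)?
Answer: -25972/91 ≈ -285.41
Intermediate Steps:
f = 1/65 ≈ 0.015385
D = 1/7 ≈ 0.14286
(f + ((4 + 3) + D)*X(-4))*20 = (1/65 + ((4 + 3) + 1/7)*(-2))*20 = (1/65 + (7 + 1/7)*(-2))*20 = (1/65 + (50/7)*(-2))*20 = (1/65 - 100/7)*20 = -6493/455*20 = -25972/91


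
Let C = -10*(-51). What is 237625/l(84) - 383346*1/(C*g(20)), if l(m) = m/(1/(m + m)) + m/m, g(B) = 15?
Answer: -199573936/5998025 ≈ -33.273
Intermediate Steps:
C = 510
l(m) = 1 + 2*m² (l(m) = m/(1/(2*m)) + 1 = m/((1/(2*m))) + 1 = m*(2*m) + 1 = 2*m² + 1 = 1 + 2*m²)
237625/l(84) - 383346*1/(C*g(20)) = 237625/(1 + 2*84²) - 383346/(510*15) = 237625/(1 + 2*7056) - 383346/7650 = 237625/(1 + 14112) - 383346*1/7650 = 237625/14113 - 21297/425 = -199573936/5998025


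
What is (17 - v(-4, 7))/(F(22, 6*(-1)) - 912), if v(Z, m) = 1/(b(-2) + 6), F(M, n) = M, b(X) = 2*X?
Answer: -33/1780 ≈ -0.018539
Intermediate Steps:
v(Z, m) = ½ (v(Z, m) = 1/(2*(-2) + 6) = 1/(-4 + 6) = 1/2 = ½)
(17 - v(-4, 7))/(F(22, 6*(-1)) - 912) = (17 - 1*½)/(22 - 912) = (17 - ½)/(-890) = (33/2)*(-1/890) = -33/1780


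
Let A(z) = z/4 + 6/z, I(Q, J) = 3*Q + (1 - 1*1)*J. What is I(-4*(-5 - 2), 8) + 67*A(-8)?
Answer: -401/4 ≈ -100.25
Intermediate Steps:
I(Q, J) = 3*Q (I(Q, J) = 3*Q + (1 - 1)*J = 3*Q + 0*J = 3*Q + 0 = 3*Q)
A(z) = 6/z + z/4 (A(z) = z*(¼) + 6/z = z/4 + 6/z = 6/z + z/4)
I(-4*(-5 - 2), 8) + 67*A(-8) = 3*(-4*(-5 - 2)) + 67*(6/(-8) + (¼)*(-8)) = 3*(-4*(-7)) + 67*(6*(-⅛) - 2) = 3*28 + 67*(-¾ - 2) = 84 + 67*(-11/4) = 84 - 737/4 = -401/4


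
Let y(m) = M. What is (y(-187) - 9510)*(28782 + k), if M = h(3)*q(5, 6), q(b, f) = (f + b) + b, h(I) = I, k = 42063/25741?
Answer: -7010580545550/25741 ≈ -2.7235e+8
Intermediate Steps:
k = 42063/25741 (k = 42063*(1/25741) = 42063/25741 ≈ 1.6341)
q(b, f) = f + 2*b (q(b, f) = (b + f) + b = f + 2*b)
M = 48 (M = 3*(6 + 2*5) = 3*(6 + 10) = 3*16 = 48)
y(m) = 48
(y(-187) - 9510)*(28782 + k) = (48 - 9510)*(28782 + 42063/25741) = -9462*740919525/25741 = -7010580545550/25741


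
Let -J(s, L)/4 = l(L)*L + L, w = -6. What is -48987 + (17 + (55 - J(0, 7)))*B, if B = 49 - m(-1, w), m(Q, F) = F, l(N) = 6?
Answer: -34247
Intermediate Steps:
J(s, L) = -28*L (J(s, L) = -4*(6*L + L) = -28*L)
B = 55 (B = 49 - 1*(-6) = 49 + 6 = 55)
-48987 + (17 + (55 - J(0, 7)))*B = -48987 + (17 + (55 - (-28)*7))*55 = -48987 + (17 + (55 - 1*(-196)))*55 = -48987 + (17 + (55 + 196))*55 = -48987 + (17 + 251)*55 = -48987 + 268*55 = -48987 + 14740 = -34247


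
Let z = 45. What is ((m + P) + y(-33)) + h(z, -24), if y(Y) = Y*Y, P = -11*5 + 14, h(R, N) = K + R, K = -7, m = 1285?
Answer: 2371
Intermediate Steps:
h(R, N) = -7 + R
P = -41 (P = -55 + 14 = -41)
y(Y) = Y²
((m + P) + y(-33)) + h(z, -24) = ((1285 - 41) + (-33)²) + (-7 + 45) = (1244 + 1089) + 38 = 2333 + 38 = 2371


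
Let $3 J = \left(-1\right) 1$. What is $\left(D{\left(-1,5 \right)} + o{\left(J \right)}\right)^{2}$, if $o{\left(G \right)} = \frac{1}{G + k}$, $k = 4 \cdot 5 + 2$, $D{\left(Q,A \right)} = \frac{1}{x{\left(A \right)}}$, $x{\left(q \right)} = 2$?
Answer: $\frac{5041}{16900} \approx 0.29828$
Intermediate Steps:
$J = - \frac{1}{3}$ ($J = \frac{\left(-1\right) 1}{3} = \frac{1}{3} \left(-1\right) = - \frac{1}{3} \approx -0.33333$)
$D{\left(Q,A \right)} = \frac{1}{2}$
$k = 22$ ($k = 20 + 2 = 22$)
$o{\left(G \right)} = \frac{1}{22 + G}$ ($o{\left(G \right)} = \frac{1}{G + 22} = \frac{1}{22 + G}$)
$\left(D{\left(-1,5 \right)} + o{\left(J \right)}\right)^{2} = \left(\frac{1}{2} + \frac{1}{22 - \frac{1}{3}}\right)^{2} = \left(\frac{1}{2} + \frac{1}{\frac{65}{3}}\right)^{2} = \left(\frac{1}{2} + \frac{3}{65}\right)^{2} = \left(\frac{71}{130}\right)^{2} = \frac{5041}{16900}$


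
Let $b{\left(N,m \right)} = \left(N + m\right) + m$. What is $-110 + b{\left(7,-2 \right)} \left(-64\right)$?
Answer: $-302$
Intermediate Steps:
$b{\left(N,m \right)} = N + 2 m$
$-110 + b{\left(7,-2 \right)} \left(-64\right) = -110 + \left(7 + 2 \left(-2\right)\right) \left(-64\right) = -110 + \left(7 - 4\right) \left(-64\right) = -110 + 3 \left(-64\right) = -110 - 192 = -302$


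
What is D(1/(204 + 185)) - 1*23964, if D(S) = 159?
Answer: -23805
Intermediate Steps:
D(1/(204 + 185)) - 1*23964 = 159 - 1*23964 = 159 - 23964 = -23805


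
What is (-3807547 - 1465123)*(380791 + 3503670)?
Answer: -20481480980870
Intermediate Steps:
(-3807547 - 1465123)*(380791 + 3503670) = -5272670*3884461 = -20481480980870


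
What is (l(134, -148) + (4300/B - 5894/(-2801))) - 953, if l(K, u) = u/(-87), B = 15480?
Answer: -1387432165/1462122 ≈ -948.92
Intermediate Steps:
l(K, u) = -u/87 (l(K, u) = u*(-1/87) = -u/87)
(l(134, -148) + (4300/B - 5894/(-2801))) - 953 = (-1/87*(-148) + (4300/15480 - 5894/(-2801))) - 953 = (148/87 + (4300*(1/15480) - 5894*(-1/2801))) - 953 = (148/87 + (5/18 + 5894/2801)) - 953 = (148/87 + 120097/50418) - 953 = 5970101/1462122 - 953 = -1387432165/1462122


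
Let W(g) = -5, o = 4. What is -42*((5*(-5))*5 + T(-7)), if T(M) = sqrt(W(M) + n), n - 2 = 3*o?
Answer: 5124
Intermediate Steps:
n = 14 (n = 2 + 3*4 = 2 + 12 = 14)
T(M) = 3 (T(M) = sqrt(-5 + 14) = sqrt(9) = 3)
-42*((5*(-5))*5 + T(-7)) = -42*((5*(-5))*5 + 3) = -42*(-25*5 + 3) = -42*(-125 + 3) = -42*(-122) = 5124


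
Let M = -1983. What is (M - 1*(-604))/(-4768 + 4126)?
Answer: 1379/642 ≈ 2.1480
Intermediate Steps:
(M - 1*(-604))/(-4768 + 4126) = (-1983 - 1*(-604))/(-4768 + 4126) = (-1983 + 604)/(-642) = -1379*(-1/642) = 1379/642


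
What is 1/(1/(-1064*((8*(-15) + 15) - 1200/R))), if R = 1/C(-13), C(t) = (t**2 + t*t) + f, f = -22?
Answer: 403580520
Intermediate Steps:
C(t) = -22 + 2*t**2 (C(t) = (t**2 + t*t) - 22 = (t**2 + t**2) - 22 = 2*t**2 - 22 = -22 + 2*t**2)
R = 1/316 (R = 1/(-22 + 2*(-13)**2) = 1/(-22 + 2*169) = 1/(-22 + 338) = 1/316 ≈ 0.0031646)
1/(1/(-1064*((8*(-15) + 15) - 1200/R))) = 1/(1/(-1064*((8*(-15) + 15) - 1200/1/316))) = 1/(1/(-1064*((-120 + 15) - 1200*316))) = 1/(1/(-1064*(-105 - 379200))) = 1/(1/(-1064*(-379305))) = 1/(1/403580520) = 403580520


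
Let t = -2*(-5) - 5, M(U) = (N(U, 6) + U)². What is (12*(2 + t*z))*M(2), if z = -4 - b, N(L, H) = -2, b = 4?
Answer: 0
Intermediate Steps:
M(U) = (-2 + U)²
z = -8 (z = -4 - 1*4 = -4 - 4 = -8)
t = 5 (t = 10 - 5 = 5)
(12*(2 + t*z))*M(2) = (12*(2 + 5*(-8)))*(-2 + 2)² = (12*(2 - 40))*0² = (12*(-38))*0 = -456*0 = 0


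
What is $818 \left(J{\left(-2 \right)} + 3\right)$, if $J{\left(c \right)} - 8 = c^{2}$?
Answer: $12270$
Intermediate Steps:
$J{\left(c \right)} = 8 + c^{2}$
$818 \left(J{\left(-2 \right)} + 3\right) = 818 \left(\left(8 + \left(-2\right)^{2}\right) + 3\right) = 818 \left(\left(8 + 4\right) + 3\right) = 818 \left(12 + 3\right) = 818 \cdot 15 = 12270$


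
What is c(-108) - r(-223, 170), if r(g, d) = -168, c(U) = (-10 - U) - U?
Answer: 374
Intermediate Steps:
c(U) = -10 - 2*U
c(-108) - r(-223, 170) = (-10 - 2*(-108)) - 1*(-168) = (-10 + 216) + 168 = 206 + 168 = 374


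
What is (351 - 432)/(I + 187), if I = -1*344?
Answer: 81/157 ≈ 0.51592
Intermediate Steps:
I = -344
(351 - 432)/(I + 187) = (351 - 432)/(-344 + 187) = -81/(-157) = -81*(-1/157) = 81/157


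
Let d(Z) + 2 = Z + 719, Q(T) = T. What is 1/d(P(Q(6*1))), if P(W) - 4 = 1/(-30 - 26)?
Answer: 56/40375 ≈ 0.0013870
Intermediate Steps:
P(W) = 223/56 (P(W) = 4 + 1/(-30 - 26) = 4 + 1/(-56) = 4 - 1/56 = 223/56)
d(Z) = 717 + Z (d(Z) = -2 + (Z + 719) = -2 + (719 + Z) = 717 + Z)
1/d(P(Q(6*1))) = 1/(717 + 223/56) = 1/(40375/56) = 56/40375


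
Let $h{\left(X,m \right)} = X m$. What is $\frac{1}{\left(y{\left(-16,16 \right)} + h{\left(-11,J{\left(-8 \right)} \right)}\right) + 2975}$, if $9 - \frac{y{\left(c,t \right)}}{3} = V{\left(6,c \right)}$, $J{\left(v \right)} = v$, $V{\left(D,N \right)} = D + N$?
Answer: $\frac{1}{3120} \approx 0.00032051$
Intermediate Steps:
$y{\left(c,t \right)} = 9 - 3 c$ ($y{\left(c,t \right)} = 27 - 3 \left(6 + c\right) = 27 - \left(18 + 3 c\right) = 9 - 3 c$)
$\frac{1}{\left(y{\left(-16,16 \right)} + h{\left(-11,J{\left(-8 \right)} \right)}\right) + 2975} = \frac{1}{\left(\left(9 - -48\right) - -88\right) + 2975} = \frac{1}{\left(\left(9 + 48\right) + 88\right) + 2975} = \frac{1}{\left(57 + 88\right) + 2975} = \frac{1}{145 + 2975} = \frac{1}{3120}$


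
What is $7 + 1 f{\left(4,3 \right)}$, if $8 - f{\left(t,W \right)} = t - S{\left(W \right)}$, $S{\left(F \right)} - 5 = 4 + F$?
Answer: $23$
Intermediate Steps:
$S{\left(F \right)} = 9 + F$ ($S{\left(F \right)} = 5 + \left(4 + F\right) = 9 + F$)
$f{\left(t,W \right)} = 17 + W - t$ ($f{\left(t,W \right)} = 8 - \left(t - \left(9 + W\right)\right) = 8 - \left(-9 + t - W\right) = 8 + \left(9 + W - t\right) = 17 + W - t$)
$7 + 1 f{\left(4,3 \right)} = 7 + 1 \left(17 + 3 - 4\right) = 7 + 1 \cdot 16 = 7 + 16 = 23$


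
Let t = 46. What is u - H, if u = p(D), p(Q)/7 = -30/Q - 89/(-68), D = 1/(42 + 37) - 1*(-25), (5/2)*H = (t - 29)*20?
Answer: -1135695/8398 ≈ -135.23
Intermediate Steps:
H = 136 (H = 2*((46 - 29)*20)/5 = 2*(17*20)/5 = (⅖)*340 = 136)
D = 1976/79 (D = 1/79 + 25 = 1976/79 ≈ 25.013)
p(Q) = 623/68 - 210/Q (p(Q) = 7*(-30/Q - 89/(-68)) = 7*(-30/Q - 89*(-1/68)) = 7*(-30/Q + 89/68) = 7*(89/68 - 30/Q) = 623/68 - 210/Q)
u = 6433/8398 (u = 623/68 - 210/1976/79 = 623/68 - 210*79/1976 = 623/68 - 8295/988 = 6433/8398 ≈ 0.76602)
u - H = 6433/8398 - 1*136 = 6433/8398 - 136 = -1135695/8398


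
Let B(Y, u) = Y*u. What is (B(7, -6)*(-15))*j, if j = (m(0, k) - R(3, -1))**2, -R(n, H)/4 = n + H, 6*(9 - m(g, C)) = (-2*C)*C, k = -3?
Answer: 252000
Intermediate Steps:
m(g, C) = 9 + C**2/3 (m(g, C) = 9 - (-2*C)*C/6 = 9 - (-1)*C**2/3 = 9 + C**2/3)
R(n, H) = -4*H - 4*n (R(n, H) = -4*(n + H) = -4*(H + n) = -4*H - 4*n)
j = 400 (j = ((9 + (1/3)*(-3)**2) - (-4*(-1) - 4*3))**2 = ((9 + (1/3)*9) - (4 - 12))**2 = ((9 + 3) - 1*(-8))**2 = (12 + 8)**2 = 20**2 = 400)
(B(7, -6)*(-15))*j = ((7*(-6))*(-15))*400 = -42*(-15)*400 = 630*400 = 252000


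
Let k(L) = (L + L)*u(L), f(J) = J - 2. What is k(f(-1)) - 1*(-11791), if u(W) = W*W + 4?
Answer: 11713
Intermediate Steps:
f(J) = -2 + J
u(W) = 4 + W² (u(W) = W² + 4 = 4 + W²)
k(L) = 2*L*(4 + L²) (k(L) = (L + L)*(4 + L²) = (2*L)*(4 + L²) = 2*L*(4 + L²))
k(f(-1)) - 1*(-11791) = 2*(-2 - 1)*(4 + (-2 - 1)²) - 1*(-11791) = 2*(-3)*(4 + (-3)²) + 11791 = 2*(-3)*(4 + 9) + 11791 = 2*(-3)*13 + 11791 = -78 + 11791 = 11713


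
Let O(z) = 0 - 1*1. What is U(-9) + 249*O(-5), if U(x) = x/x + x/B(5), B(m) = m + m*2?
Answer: -1243/5 ≈ -248.60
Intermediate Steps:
B(m) = 3*m (B(m) = m + 2*m = 3*m)
O(z) = -1 (O(z) = 0 - 1 = -1)
U(x) = 1 + x/15 (U(x) = x/x + x/((3*5)) = 1 + x/15)
U(-9) + 249*O(-5) = (1 + (1/15)*(-9)) + 249*(-1) = (1 - ⅗) - 249 = ⅖ - 249 = -1243/5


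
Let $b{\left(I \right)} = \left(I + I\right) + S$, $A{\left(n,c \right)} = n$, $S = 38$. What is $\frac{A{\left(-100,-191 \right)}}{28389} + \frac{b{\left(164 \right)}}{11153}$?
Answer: $\frac{9275074}{316622517} \approx 0.029294$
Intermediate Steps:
$b{\left(I \right)} = 38 + 2 I$ ($b{\left(I \right)} = \left(I + I\right) + 38 = 2 I + 38 = 38 + 2 I$)
$\frac{A{\left(-100,-191 \right)}}{28389} + \frac{b{\left(164 \right)}}{11153} = - \frac{100}{28389} + \frac{38 + 2 \cdot 164}{11153} = \left(-100\right) \frac{1}{28389} + \left(38 + 328\right) \frac{1}{11153} = - \frac{100}{28389} + 366 \cdot \frac{1}{11153} = - \frac{100}{28389} + \frac{366}{11153} = \frac{9275074}{316622517}$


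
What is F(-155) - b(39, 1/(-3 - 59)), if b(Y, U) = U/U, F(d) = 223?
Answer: 222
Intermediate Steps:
b(Y, U) = 1
F(-155) - b(39, 1/(-3 - 59)) = 223 - 1*1 = 223 - 1 = 222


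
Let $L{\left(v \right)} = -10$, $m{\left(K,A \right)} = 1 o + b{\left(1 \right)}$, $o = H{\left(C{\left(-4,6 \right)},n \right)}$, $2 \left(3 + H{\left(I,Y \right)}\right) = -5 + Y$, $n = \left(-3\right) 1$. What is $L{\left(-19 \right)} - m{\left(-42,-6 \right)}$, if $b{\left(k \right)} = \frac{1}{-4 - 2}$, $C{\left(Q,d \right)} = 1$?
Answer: $- \frac{17}{6} \approx -2.8333$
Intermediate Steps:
$b{\left(k \right)} = - \frac{1}{6}$ ($b{\left(k \right)} = \frac{1}{-6} = - \frac{1}{6}$)
$n = -3$
$H{\left(I,Y \right)} = - \frac{11}{2} + \frac{Y}{2}$ ($H{\left(I,Y \right)} = -3 + \frac{-5 + Y}{2} = -3 + \left(- \frac{5}{2} + \frac{Y}{2}\right) = - \frac{11}{2} + \frac{Y}{2}$)
$o = -7$ ($o = - \frac{11}{2} + \frac{1}{2} \left(-3\right) = - \frac{11}{2} - \frac{3}{2} = -7$)
$m{\left(K,A \right)} = - \frac{43}{6}$ ($m{\left(K,A \right)} = 1 \left(-7\right) - \frac{1}{6} = -7 - \frac{1}{6} = - \frac{43}{6}$)
$L{\left(-19 \right)} - m{\left(-42,-6 \right)} = -10 - - \frac{43}{6} = -10 + \frac{43}{6} = - \frac{17}{6}$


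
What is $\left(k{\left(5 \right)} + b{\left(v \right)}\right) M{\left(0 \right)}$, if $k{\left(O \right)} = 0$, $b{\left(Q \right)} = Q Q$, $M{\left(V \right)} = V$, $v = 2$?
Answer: $0$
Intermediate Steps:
$b{\left(Q \right)} = Q^{2}$
$\left(k{\left(5 \right)} + b{\left(v \right)}\right) M{\left(0 \right)} = \left(0 + 2^{2}\right) 0 = \left(0 + 4\right) 0 = 4 \cdot 0 = 0$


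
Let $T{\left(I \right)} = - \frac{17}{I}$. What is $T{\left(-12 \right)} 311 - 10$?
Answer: $\frac{5167}{12} \approx 430.58$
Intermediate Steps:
$T{\left(-12 \right)} 311 - 10 = - \frac{17}{-12} \cdot 311 - 10 = \left(-17\right) \left(- \frac{1}{12}\right) 311 - 10 = \frac{17}{12} \cdot 311 - 10 = \frac{5287}{12} - 10 = \frac{5167}{12}$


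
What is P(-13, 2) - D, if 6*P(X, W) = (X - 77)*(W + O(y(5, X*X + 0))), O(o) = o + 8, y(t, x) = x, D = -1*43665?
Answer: 40980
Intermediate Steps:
D = -43665
O(o) = 8 + o
P(X, W) = (-77 + X)*(8 + W + X²)/6 (P(X, W) = ((X - 77)*(W + (8 + (X*X + 0))))/6 = ((-77 + X)*(W + (8 + (X² + 0))))/6 = ((-77 + X)*(W + (8 + X²)))/6 = ((-77 + X)*(8 + W + X²))/6 = (-77 + X)*(8 + W + X²)/6)
P(-13, 2) - D = (-308/3 - 77/6*2 - 77/6*(-13)² + (⅙)*2*(-13) + (⅙)*(-13)*(8 + (-13)²)) - 1*(-43665) = (-308/3 - 77/3 - 77/6*169 - 13/3 + (⅙)*(-13)*(8 + 169)) + 43665 = (-308/3 - 77/3 - 13013/6 - 13/3 + (⅙)*(-13)*177) + 43665 = (-308/3 - 77/3 - 13013/6 - 13/3 - 767/2) + 43665 = -2685 + 43665 = 40980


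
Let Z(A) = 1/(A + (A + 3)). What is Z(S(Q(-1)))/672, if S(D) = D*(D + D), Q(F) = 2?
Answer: 1/12768 ≈ 7.8321e-5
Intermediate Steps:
S(D) = 2*D**2 (S(D) = D*(2*D) = 2*D**2)
Z(A) = 1/(3 + 2*A) (Z(A) = 1/(A + (3 + A)) = 1/(3 + 2*A))
Z(S(Q(-1)))/672 = 1/((3 + 2*(2*2**2))*672) = (1/672)/(3 + 2*(2*4)) = (1/672)/(3 + 2*8) = (1/672)/(3 + 16) = (1/672)/19 = (1/19)*(1/672) = 1/12768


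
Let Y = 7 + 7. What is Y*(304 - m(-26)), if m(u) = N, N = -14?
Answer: 4452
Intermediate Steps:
m(u) = -14
Y = 14
Y*(304 - m(-26)) = 14*(304 - 1*(-14)) = 14*(304 + 14) = 14*318 = 4452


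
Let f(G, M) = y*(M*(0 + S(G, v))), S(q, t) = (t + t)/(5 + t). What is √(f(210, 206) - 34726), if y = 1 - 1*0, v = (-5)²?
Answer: 2*I*√77361/3 ≈ 185.43*I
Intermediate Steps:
v = 25
S(q, t) = 2*t/(5 + t) (S(q, t) = (2*t)/(5 + t) = 2*t/(5 + t))
y = 1 (y = 1 + 0 = 1)
f(G, M) = 5*M/3 (f(G, M) = 1*(M*(0 + 2*25/(5 + 25))) = 1*(M*(0 + 2*25/30)) = 1*(M*(0 + 2*25*(1/30))) = 1*(M*(0 + 5/3)) = 1*(M*(5/3)) = 1*(5*M/3) = 5*M/3)
√(f(210, 206) - 34726) = √((5/3)*206 - 34726) = √(1030/3 - 34726) = √(-103148/3) = 2*I*√77361/3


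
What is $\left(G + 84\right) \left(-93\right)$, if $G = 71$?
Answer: $-14415$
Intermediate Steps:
$\left(G + 84\right) \left(-93\right) = \left(71 + 84\right) \left(-93\right) = 155 \left(-93\right) = -14415$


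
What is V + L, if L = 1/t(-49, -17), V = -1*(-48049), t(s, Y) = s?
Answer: 2354400/49 ≈ 48049.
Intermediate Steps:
V = 48049
L = -1/49 (L = 1/(-49) = -1/49 ≈ -0.020408)
V + L = 48049 - 1/49 = 2354400/49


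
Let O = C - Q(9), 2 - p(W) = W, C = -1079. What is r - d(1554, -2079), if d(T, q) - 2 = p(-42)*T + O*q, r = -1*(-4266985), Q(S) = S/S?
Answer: 1953287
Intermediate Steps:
Q(S) = 1
p(W) = 2 - W
r = 4266985
O = -1080 (O = -1079 - 1*1 = -1079 - 1 = -1080)
d(T, q) = 2 - 1080*q + 44*T (d(T, q) = 2 + ((2 - 1*(-42))*T - 1080*q) = 2 + ((2 + 42)*T - 1080*q) = 2 + (44*T - 1080*q) = 2 + (-1080*q + 44*T) = 2 - 1080*q + 44*T)
r - d(1554, -2079) = 4266985 - (2 - 1080*(-2079) + 44*1554) = 4266985 - (2 + 2245320 + 68376) = 4266985 - 1*2313698 = 4266985 - 2313698 = 1953287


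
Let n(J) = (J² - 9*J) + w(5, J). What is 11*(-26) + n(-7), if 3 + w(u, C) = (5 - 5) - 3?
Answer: -180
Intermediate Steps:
w(u, C) = -6 (w(u, C) = -3 + ((5 - 5) - 3) = -3 + (0 - 3) = -3 - 3 = -6)
n(J) = -6 + J² - 9*J (n(J) = (J² - 9*J) - 6 = -6 + J² - 9*J)
11*(-26) + n(-7) = 11*(-26) + (-6 + (-7)² - 9*(-7)) = -286 + (-6 + 49 + 63) = -286 + 106 = -180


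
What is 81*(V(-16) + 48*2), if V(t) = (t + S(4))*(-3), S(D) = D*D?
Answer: 7776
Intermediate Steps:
S(D) = D²
V(t) = -48 - 3*t (V(t) = (t + 4²)*(-3) = (t + 16)*(-3) = (16 + t)*(-3) = -48 - 3*t)
81*(V(-16) + 48*2) = 81*((-48 - 3*(-16)) + 48*2) = 81*((-48 + 48) + 96) = 81*(0 + 96) = 81*96 = 7776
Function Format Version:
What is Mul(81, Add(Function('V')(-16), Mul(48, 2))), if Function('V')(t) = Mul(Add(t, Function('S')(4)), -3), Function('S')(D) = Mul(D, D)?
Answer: 7776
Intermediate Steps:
Function('S')(D) = Pow(D, 2)
Function('V')(t) = Add(-48, Mul(-3, t)) (Function('V')(t) = Mul(Add(t, Pow(4, 2)), -3) = Mul(Add(t, 16), -3) = Mul(Add(16, t), -3) = Add(-48, Mul(-3, t)))
Mul(81, Add(Function('V')(-16), Mul(48, 2))) = Mul(81, Add(Add(-48, Mul(-3, -16)), Mul(48, 2))) = Mul(81, Add(Add(-48, 48), 96)) = Mul(81, Add(0, 96)) = Mul(81, 96) = 7776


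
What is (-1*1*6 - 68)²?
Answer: 5476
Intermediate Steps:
(-1*1*6 - 68)² = (-1*6 - 68)² = (-6 - 68)² = (-74)² = 5476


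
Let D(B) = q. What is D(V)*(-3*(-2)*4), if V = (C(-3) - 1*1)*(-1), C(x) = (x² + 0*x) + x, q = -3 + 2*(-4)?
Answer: -264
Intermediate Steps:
q = -11 (q = -3 - 8 = -11)
C(x) = x + x² (C(x) = (x² + 0) + x = x² + x = x + x²)
V = -5 (V = (-3*(1 - 3) - 1*1)*(-1) = (-3*(-2) - 1)*(-1) = (6 - 1)*(-1) = 5*(-1) = -5)
D(B) = -11
D(V)*(-3*(-2)*4) = -11*(-3*(-2))*4 = -66*4 = -11*24 = -264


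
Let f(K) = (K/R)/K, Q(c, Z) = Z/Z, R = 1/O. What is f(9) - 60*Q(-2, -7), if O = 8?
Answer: -52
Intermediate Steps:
R = ⅛ (R = 1/8 = ⅛ ≈ 0.12500)
Q(c, Z) = 1
f(K) = 8 (f(K) = (K/(⅛))/K = (K*8)/K = (8*K)/K = 8)
f(9) - 60*Q(-2, -7) = 8 - 60*1 = 8 - 60 = -52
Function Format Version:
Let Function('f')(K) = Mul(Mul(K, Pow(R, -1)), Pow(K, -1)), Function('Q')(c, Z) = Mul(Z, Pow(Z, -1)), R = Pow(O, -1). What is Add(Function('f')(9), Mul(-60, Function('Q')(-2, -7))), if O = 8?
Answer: -52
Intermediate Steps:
R = Rational(1, 8) (R = Pow(8, -1) = Rational(1, 8) ≈ 0.12500)
Function('Q')(c, Z) = 1
Function('f')(K) = 8 (Function('f')(K) = Mul(Mul(K, Pow(Rational(1, 8), -1)), Pow(K, -1)) = Mul(Mul(K, 8), Pow(K, -1)) = Mul(Mul(8, K), Pow(K, -1)) = 8)
Add(Function('f')(9), Mul(-60, Function('Q')(-2, -7))) = Add(8, Mul(-60, 1)) = Add(8, -60) = -52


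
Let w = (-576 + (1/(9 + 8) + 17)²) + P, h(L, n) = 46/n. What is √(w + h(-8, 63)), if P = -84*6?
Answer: I*√100463762/357 ≈ 28.076*I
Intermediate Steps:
P = -504
w = -228020/289 (w = (-576 + (1/(9 + 8) + 17)²) - 504 = (-576 + (1/17 + 17)²) - 504 = (-576 + (290/17)²) - 504 = (-576 + 84100/289) - 504 = -82364/289 - 504 = -228020/289 ≈ -789.00)
√(w + h(-8, 63)) = √(-228020/289 + 46/63) = √(-14351966/18207) = I*√100463762/357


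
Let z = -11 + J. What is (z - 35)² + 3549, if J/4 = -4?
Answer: 7393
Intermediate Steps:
J = -16 (J = 4*(-4) = -16)
z = -27 (z = -11 - 16 = -27)
(z - 35)² + 3549 = (-27 - 35)² + 3549 = (-62)² + 3549 = 3844 + 3549 = 7393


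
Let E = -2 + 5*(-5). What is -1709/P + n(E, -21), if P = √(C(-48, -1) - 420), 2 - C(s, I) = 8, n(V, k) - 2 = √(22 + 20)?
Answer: 2 + √42 + 1709*I*√426/426 ≈ 8.4807 + 82.801*I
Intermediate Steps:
E = -27 (E = -2 - 25 = -27)
n(V, k) = 2 + √42 (n(V, k) = 2 + √(22 + 20) = 2 + √42)
C(s, I) = -6 (C(s, I) = 2 - 1*8 = 2 - 8 = -6)
P = I*√426 (P = √(-6 - 420) = √(-426) = I*√426 ≈ 20.64*I)
-1709/P + n(E, -21) = -1709*(-I*√426/426) + (2 + √42) = -(-1709)*I*√426/426 + (2 + √42) = 1709*I*√426/426 + (2 + √42) = 2 + √42 + 1709*I*√426/426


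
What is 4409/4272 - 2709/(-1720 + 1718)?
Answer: 5790833/4272 ≈ 1355.5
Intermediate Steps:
4409/4272 - 2709/(-1720 + 1718) = 4409*(1/4272) - 2709/(-2) = 4409/4272 - 2709*(-½) = 4409/4272 + 2709/2 = 5790833/4272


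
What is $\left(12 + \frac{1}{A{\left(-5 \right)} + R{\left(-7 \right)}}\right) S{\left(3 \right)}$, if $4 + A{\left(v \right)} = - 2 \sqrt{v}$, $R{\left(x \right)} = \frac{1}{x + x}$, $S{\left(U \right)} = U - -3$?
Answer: $\frac{511380}{7169} + \frac{2352 i \sqrt{5}}{7169} \approx 71.332 + 0.73361 i$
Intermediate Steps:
$S{\left(U \right)} = 3 + U$ ($S{\left(U \right)} = U + 3 = 3 + U$)
$R{\left(x \right)} = \frac{1}{2 x}$
$A{\left(v \right)} = -4 - 2 \sqrt{v}$
$\left(12 + \frac{1}{A{\left(-5 \right)} + R{\left(-7 \right)}}\right) S{\left(3 \right)} = \left(12 + \frac{1}{\left(-4 - 2 \sqrt{-5}\right) + \frac{1}{2 \left(-7\right)}}\right) \left(3 + 3\right) = \left(12 + \frac{1}{\left(-4 - 2 i \sqrt{5}\right) + \frac{1}{2} \left(- \frac{1}{7}\right)}\right) 6 = \left(12 + \frac{1}{\left(-4 - 2 i \sqrt{5}\right) - \frac{1}{14}}\right) 6 = \left(12 + \frac{1}{- \frac{57}{14} - 2 i \sqrt{5}}\right) 6 = 72 + \frac{6}{- \frac{57}{14} - 2 i \sqrt{5}}$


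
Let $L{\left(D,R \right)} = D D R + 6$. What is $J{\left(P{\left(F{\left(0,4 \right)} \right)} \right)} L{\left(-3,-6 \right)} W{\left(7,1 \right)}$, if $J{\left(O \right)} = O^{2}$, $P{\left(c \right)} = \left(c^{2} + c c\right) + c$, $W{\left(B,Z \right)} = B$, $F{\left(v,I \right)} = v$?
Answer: $0$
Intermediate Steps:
$P{\left(c \right)} = c + 2 c^{2}$ ($P{\left(c \right)} = \left(c^{2} + c^{2}\right) + c = 2 c^{2} + c = c + 2 c^{2}$)
$L{\left(D,R \right)} = 6 + R D^{2}$ ($L{\left(D,R \right)} = D^{2} R + 6 = R D^{2} + 6 = 6 + R D^{2}$)
$J{\left(P{\left(F{\left(0,4 \right)} \right)} \right)} L{\left(-3,-6 \right)} W{\left(7,1 \right)} = \left(0 \left(1 + 2 \cdot 0\right)\right)^{2} \left(6 - 6 \left(-3\right)^{2}\right) 7 = \left(0 \left(1 + 0\right)\right)^{2} \left(6 - 54\right) 7 = \left(0 \cdot 1\right)^{2} \left(6 - 54\right) 7 = 0^{2} \left(-48\right) 7 = 0 \left(-48\right) 7 = 0 \cdot 7 = 0$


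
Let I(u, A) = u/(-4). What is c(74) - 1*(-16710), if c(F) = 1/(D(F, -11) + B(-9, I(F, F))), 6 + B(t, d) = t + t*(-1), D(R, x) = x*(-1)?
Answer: 83551/5 ≈ 16710.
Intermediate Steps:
D(R, x) = -x
I(u, A) = -u/4 (I(u, A) = u*(-¼) = -u/4)
B(t, d) = -6 (B(t, d) = -6 + (t + t*(-1)) = -6 + (t - t) = -6 + 0 = -6)
c(F) = ⅕ (c(F) = 1/(-1*(-11) - 6) = 1/(11 - 6) = 1/5 = ⅕)
c(74) - 1*(-16710) = ⅕ - 1*(-16710) = ⅕ + 16710 = 83551/5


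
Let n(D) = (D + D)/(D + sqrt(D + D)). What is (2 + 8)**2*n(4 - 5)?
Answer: 200*I/(I + sqrt(2)) ≈ 66.667 + 94.281*I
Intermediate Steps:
n(D) = 2*D/(D + sqrt(2)*sqrt(D)) (n(D) = (2*D)/(D + sqrt(2*D)) = (2*D)/(D + sqrt(2)*sqrt(D)) = 2*D/(D + sqrt(2)*sqrt(D)))
(2 + 8)**2*n(4 - 5) = (2 + 8)**2*(2*(4 - 5)/((4 - 5) + sqrt(2)*sqrt(4 - 5))) = 10**2*(2*(-1)/(-1 + sqrt(2)*sqrt(-1))) = 100*(2*(-1)/(-1 + sqrt(2)*I)) = 100*(2*(-1)/(-1 + I*sqrt(2))) = 100*(-2/(-1 + I*sqrt(2))) = -200/(-1 + I*sqrt(2))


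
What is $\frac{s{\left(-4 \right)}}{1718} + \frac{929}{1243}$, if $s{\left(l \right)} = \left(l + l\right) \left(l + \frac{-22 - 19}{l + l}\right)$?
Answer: $\frac{1584835}{2135474} \approx 0.74215$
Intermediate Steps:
$s{\left(l \right)} = 2 l \left(l - \frac{41}{2 l}\right)$
$\frac{s{\left(-4 \right)}}{1718} + \frac{929}{1243} = \frac{-41 + 2 \left(-4\right)^{2}}{1718} + \frac{929}{1243} = \left(-41 + 2 \cdot 16\right) \frac{1}{1718} + 929 \cdot \frac{1}{1243} = \left(-41 + 32\right) \frac{1}{1718} + \frac{929}{1243} = \left(-9\right) \frac{1}{1718} + \frac{929}{1243} = - \frac{9}{1718} + \frac{929}{1243} = \frac{1584835}{2135474}$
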